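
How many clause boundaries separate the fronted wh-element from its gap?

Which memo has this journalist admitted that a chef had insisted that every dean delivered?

2

"which memo" is extracted from the object of "delivered".
Boundaries crossed, outermost first: [that], [that] — 2 in total.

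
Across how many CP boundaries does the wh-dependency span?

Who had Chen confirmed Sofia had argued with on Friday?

1

"who" is extracted from the PP object of "argued".
Boundaries crossed, outermost first: [Ø] — 1 in total.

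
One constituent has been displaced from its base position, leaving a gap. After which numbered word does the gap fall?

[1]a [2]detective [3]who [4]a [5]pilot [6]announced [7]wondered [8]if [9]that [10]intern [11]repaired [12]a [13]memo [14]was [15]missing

The displaced element is "a detective" (word 2).
It is linked across 1 clause boundary (Ø).
It functions as the subject of "wondered", so the gap sits immediately after word 6 ("announced").
Base order: A pilot announced a detective wondered if that intern repaired a memo.

6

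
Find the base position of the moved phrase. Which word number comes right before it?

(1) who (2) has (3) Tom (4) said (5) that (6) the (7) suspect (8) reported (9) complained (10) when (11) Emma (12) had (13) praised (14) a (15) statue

The displaced element is "who" (word 1).
It is linked across 2 clause boundaries (that → Ø).
It functions as the subject of "complained", so the gap sits immediately after word 8 ("reported").
Base order: Tom has said that the suspect reported that who complained when Emma had praised a statue.

8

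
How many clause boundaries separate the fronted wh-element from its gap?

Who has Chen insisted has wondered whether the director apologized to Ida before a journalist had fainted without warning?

1

"who" is extracted from the subject of "wondered".
Boundaries crossed, outermost first: [Ø] — 1 in total.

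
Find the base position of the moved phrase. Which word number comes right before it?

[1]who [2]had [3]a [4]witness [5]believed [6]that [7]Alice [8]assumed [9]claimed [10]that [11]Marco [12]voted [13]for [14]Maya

The displaced element is "who" (word 1).
It is linked across 2 clause boundaries (that → Ø).
It functions as the subject of "claimed", so the gap sits immediately after word 8 ("assumed").
Base order: A witness had believed that Alice assumed that who claimed that Marco voted for Maya.

8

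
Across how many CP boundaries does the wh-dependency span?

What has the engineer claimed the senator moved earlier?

1

"what" is extracted from the object of "moved".
Boundaries crossed, outermost first: [Ø] — 1 in total.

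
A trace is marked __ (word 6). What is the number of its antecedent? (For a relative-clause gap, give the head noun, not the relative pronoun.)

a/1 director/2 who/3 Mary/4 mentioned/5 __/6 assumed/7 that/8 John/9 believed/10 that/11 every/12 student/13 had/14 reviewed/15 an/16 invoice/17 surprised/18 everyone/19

The gap at 6 is the subject of "assumed", inside a relative clause.
The relative pronoun is "who" (word 3); it is bound by the head noun immediately before it.
Its filler is the head noun "director", at word 2.

2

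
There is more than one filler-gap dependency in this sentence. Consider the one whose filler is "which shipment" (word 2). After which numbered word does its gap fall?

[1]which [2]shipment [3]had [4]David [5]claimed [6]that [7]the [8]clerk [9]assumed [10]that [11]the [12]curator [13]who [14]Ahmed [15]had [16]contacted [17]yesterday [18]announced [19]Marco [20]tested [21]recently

20

The displaced element is "which shipment" (word 2).
It is linked across 3 clause boundaries (that → that → Ø).
It functions as the direct object of "tested", so the gap sits immediately after word 20 ("tested").
Base order: David had claimed that the clerk assumed that the curator who Ahmed had contacted yesterday announced Marco tested which shipment recently.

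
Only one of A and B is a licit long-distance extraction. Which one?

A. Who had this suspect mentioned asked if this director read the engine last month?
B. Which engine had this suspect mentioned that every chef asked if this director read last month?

In B, the wh-phrase is extracted from inside a wh-island (introduced by "if"), which blocks movement.
In A, the extraction path crosses only that-complement boundaries, which are transparent.
So A is grammatical.

A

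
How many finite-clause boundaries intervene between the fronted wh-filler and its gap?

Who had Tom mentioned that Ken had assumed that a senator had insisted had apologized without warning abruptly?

"who" is extracted from the subject of "apologized".
Boundaries crossed, outermost first: [that], [that], [Ø] — 3 in total.

3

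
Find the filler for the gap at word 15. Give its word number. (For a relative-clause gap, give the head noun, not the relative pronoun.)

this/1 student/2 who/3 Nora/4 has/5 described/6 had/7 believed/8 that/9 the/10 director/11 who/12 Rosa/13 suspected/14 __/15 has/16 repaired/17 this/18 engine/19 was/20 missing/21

11

The gap at 15 is the subject of "repaired", inside a relative clause.
The relative pronoun is "who" (word 12); it is bound by the head noun immediately before it.
Its filler is the head noun "director", at word 11.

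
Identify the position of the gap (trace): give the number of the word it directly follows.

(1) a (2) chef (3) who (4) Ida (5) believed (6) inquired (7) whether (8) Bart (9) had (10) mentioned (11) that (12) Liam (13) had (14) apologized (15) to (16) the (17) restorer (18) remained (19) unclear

5

The displaced element is "a chef" (word 2).
It is linked across 1 clause boundary (Ø).
It functions as the subject of "inquired", so the gap sits immediately after word 5 ("believed").
Base order: Ida believed that a chef inquired whether Bart had mentioned that Liam had apologized to the restorer.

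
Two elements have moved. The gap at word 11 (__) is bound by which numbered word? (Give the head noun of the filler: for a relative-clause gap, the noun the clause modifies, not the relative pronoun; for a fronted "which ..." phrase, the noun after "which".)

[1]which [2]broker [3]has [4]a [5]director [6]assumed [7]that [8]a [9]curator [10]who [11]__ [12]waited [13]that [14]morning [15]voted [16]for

9

The marked gap is inside the relative clause, the subject of "waited".
Its filler is the head noun "curator" (via "who"), at word 9.
(The other dependency links word 2 to a gap after word 16.)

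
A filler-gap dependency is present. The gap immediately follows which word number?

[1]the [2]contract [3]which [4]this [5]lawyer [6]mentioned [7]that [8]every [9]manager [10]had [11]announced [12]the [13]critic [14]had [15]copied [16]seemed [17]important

15

The displaced element is "the contract" (word 2).
It is linked across 2 clause boundaries (that → Ø).
It functions as the direct object of "copied", so the gap sits immediately after word 15 ("copied").
Base order: This lawyer mentioned that every manager had announced the critic had copied the contract.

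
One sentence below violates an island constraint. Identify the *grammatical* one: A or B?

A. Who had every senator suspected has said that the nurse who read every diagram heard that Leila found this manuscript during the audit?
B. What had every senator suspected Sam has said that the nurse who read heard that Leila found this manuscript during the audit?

A

In B, the wh-phrase is extracted from inside a complex-NP island (relative clause) (introduced by "who"), which blocks movement.
In A, the extraction path crosses only that-complement boundaries, which are transparent.
So A is grammatical.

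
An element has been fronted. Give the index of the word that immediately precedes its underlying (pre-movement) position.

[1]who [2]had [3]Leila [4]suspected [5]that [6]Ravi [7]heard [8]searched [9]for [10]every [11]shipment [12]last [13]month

The displaced element is "who" (word 1).
It is linked across 2 clause boundaries (that → Ø).
It functions as the subject of "searched", so the gap sits immediately after word 7 ("heard").
Base order: Leila had suspected that Ravi heard who searched for every shipment last month.

7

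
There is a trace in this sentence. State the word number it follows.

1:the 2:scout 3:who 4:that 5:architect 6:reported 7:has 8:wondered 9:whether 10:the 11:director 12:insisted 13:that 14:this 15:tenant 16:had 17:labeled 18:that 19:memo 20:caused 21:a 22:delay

The displaced element is "the scout" (word 2).
It is linked across 1 clause boundary (Ø).
It functions as the subject of "wondered", so the gap sits immediately after word 6 ("reported").
Base order: That architect reported that the scout has wondered whether the director insisted that this tenant had labeled that memo.

6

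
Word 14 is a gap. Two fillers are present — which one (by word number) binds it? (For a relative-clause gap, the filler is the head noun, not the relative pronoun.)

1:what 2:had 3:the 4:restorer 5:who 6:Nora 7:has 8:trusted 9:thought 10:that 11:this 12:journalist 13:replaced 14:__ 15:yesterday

1

The marked gap is the direct object of "replaced".
Its filler is the fronted wh-phrase "what", at word 1.
(The other dependency links word 4 to a gap after word 8.)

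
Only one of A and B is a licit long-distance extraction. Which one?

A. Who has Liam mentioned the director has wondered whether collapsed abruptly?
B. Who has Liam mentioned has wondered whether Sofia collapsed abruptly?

In A, the wh-phrase is extracted from inside a wh-island (introduced by "whether"), which blocks movement.
In B, the extraction path crosses only that-complement boundaries, which are transparent.
So B is grammatical.

B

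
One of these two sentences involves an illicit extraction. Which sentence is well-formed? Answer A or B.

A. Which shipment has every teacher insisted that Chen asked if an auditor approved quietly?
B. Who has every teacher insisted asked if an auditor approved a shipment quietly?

B

In A, the wh-phrase is extracted from inside a wh-island (introduced by "if"), which blocks movement.
In B, the extraction path crosses only that-complement boundaries, which are transparent.
So B is grammatical.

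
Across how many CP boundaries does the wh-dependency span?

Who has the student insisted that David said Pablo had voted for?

2

"who" is extracted from the PP object of "voted".
Boundaries crossed, outermost first: [that], [Ø] — 2 in total.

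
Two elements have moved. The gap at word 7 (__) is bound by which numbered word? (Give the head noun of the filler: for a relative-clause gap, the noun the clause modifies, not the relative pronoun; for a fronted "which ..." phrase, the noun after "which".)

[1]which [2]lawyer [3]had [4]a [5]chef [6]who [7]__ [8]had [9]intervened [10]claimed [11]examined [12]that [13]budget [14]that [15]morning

5

The marked gap is inside the relative clause, the subject of "intervened".
Its filler is the head noun "chef" (via "who"), at word 5.
(The other dependency links word 2 to a gap after word 10.)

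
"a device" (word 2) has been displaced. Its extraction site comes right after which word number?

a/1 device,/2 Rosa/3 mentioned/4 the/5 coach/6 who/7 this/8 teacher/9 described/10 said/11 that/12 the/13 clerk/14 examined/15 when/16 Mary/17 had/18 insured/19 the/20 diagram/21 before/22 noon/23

15

The displaced element is "a device" (word 2).
It is linked across 2 clause boundaries (Ø → that).
It functions as the direct object of "examined", so the gap sits immediately after word 15 ("examined").
Base order: Rosa mentioned the coach who this teacher described said that the clerk examined a device when Mary had insured the diagram before noon.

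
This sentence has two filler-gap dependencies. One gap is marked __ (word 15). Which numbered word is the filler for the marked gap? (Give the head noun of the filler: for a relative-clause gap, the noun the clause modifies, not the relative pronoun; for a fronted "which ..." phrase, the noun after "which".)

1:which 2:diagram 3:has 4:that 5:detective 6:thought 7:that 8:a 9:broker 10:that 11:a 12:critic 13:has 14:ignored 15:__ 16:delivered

The marked gap is inside the relative clause, the direct object of "ignored".
Its filler is the head noun "broker" (via "that"), at word 9.
(The other dependency links word 2 to a gap after word 16.)

9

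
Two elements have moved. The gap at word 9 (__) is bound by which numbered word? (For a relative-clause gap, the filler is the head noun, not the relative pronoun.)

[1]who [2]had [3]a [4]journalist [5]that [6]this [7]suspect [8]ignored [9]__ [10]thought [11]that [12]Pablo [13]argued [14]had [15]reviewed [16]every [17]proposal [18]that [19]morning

The marked gap is inside the relative clause, the direct object of "ignored".
Its filler is the head noun "journalist" (via "that"), at word 4.
(The other dependency links word 1 to a gap after word 13.)

4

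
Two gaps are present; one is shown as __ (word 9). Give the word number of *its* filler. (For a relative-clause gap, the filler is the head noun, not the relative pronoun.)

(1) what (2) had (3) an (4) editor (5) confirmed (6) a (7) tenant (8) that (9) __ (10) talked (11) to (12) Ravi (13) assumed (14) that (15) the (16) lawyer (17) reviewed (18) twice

7

The marked gap is inside the relative clause, the subject of "talked".
Its filler is the head noun "tenant" (via "that"), at word 7.
(The other dependency links word 1 to a gap after word 17.)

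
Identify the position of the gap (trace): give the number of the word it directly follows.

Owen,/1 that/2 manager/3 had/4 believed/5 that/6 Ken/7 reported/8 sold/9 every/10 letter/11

The displaced element is "Owen" (word 1).
It is linked across 2 clause boundaries (that → Ø).
It functions as the subject of "sold", so the gap sits immediately after word 8 ("reported").
Base order: That manager had believed that Ken reported that Owen sold every letter.

8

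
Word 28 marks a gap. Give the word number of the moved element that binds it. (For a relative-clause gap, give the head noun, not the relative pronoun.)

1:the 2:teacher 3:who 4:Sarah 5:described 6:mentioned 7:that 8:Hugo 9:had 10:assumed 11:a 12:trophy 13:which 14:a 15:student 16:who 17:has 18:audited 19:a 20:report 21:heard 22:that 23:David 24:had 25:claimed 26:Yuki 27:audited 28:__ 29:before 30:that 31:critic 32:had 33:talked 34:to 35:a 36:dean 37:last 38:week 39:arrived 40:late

12

The gap at 28 is the object of "audited", inside a relative clause.
The relative pronoun is "which" (word 13); it is bound by the head noun immediately before it.
Its filler is the head noun "trophy", at word 12.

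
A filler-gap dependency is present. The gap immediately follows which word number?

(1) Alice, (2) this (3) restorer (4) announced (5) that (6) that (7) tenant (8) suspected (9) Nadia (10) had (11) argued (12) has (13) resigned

11

The displaced element is "Alice" (word 1).
It is linked across 3 clause boundaries (that → Ø → Ø).
It functions as the subject of "resigned", so the gap sits immediately after word 11 ("argued").
Base order: This restorer announced that that tenant suspected Nadia had argued that Alice has resigned.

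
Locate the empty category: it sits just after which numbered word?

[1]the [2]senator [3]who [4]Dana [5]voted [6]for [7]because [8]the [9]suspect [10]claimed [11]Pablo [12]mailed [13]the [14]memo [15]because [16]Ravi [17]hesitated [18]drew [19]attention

The displaced element is "the senator" (word 2).
It functions as the object of the preposition "for" of "voted", so the gap sits immediately after word 6 ("for").
Base order: Dana voted for the senator because the suspect claimed Pablo mailed the memo because Ravi hesitated.

6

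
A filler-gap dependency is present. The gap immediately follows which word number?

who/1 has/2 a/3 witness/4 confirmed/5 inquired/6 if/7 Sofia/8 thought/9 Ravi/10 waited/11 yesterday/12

5

The displaced element is "who" (word 1).
It is linked across 1 clause boundary (Ø).
It functions as the subject of "inquired", so the gap sits immediately after word 5 ("confirmed").
Base order: A witness has confirmed that who inquired if Sofia thought Ravi waited yesterday.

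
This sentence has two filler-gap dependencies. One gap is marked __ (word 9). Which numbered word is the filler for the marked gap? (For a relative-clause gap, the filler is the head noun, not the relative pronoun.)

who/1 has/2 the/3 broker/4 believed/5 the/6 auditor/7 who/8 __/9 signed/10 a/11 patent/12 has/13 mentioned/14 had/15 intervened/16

7

The marked gap is inside the relative clause, the subject of "signed".
Its filler is the head noun "auditor" (via "who"), at word 7.
(The other dependency links word 1 to a gap after word 14.)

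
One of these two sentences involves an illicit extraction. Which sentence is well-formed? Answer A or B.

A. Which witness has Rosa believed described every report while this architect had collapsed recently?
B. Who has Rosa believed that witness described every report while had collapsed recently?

A

In B, the wh-phrase is extracted from inside an adjunct island (introduced by "while"), which blocks movement.
In A, the extraction path crosses only that-complement boundaries, which are transparent.
So A is grammatical.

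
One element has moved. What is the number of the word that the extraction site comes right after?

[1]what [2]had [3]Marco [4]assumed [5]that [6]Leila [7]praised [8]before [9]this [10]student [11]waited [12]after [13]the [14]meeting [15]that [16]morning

The displaced element is "what" (word 1).
It is linked across 1 clause boundary (that).
It functions as the direct object of "praised", so the gap sits immediately after word 7 ("praised").
Base order: Marco had assumed that Leila praised what before this student waited after the meeting that morning.

7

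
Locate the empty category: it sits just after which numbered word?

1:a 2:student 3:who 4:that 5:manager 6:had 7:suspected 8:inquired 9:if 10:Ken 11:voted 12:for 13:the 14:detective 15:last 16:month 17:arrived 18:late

7

The displaced element is "a student" (word 2).
It is linked across 1 clause boundary (Ø).
It functions as the subject of "inquired", so the gap sits immediately after word 7 ("suspected").
Base order: That manager had suspected a student inquired if Ken voted for the detective last month.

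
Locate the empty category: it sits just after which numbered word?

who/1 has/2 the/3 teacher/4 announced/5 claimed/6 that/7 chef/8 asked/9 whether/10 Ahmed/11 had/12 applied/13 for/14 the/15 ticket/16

The displaced element is "who" (word 1).
It is linked across 1 clause boundary (Ø).
It functions as the subject of "claimed", so the gap sits immediately after word 5 ("announced").
Base order: The teacher has announced that who claimed that chef asked whether Ahmed had applied for the ticket.

5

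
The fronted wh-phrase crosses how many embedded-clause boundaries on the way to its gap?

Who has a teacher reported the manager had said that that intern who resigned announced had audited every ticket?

3

"who" is extracted from the subject of "audited".
Boundaries crossed, outermost first: [Ø], [that], [Ø] — 3 in total.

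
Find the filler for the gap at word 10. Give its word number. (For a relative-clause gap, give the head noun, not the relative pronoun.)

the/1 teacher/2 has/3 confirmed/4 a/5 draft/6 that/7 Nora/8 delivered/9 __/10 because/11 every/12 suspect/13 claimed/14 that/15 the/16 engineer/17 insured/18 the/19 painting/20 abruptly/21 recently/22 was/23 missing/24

6

The gap at 10 is the object of "delivered", inside a relative clause.
The relative pronoun is "that" (word 7); it is bound by the head noun immediately before it.
Its filler is the head noun "draft", at word 6.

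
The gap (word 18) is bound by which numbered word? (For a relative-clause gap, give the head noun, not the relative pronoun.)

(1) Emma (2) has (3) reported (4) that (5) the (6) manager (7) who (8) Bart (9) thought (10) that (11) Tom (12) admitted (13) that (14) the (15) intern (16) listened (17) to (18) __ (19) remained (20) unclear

The gap at 18 is the prepositional object of "listened", inside a relative clause.
The relative pronoun is "who" (word 7); it is bound by the head noun immediately before it.
Its filler is the head noun "manager", at word 6.

6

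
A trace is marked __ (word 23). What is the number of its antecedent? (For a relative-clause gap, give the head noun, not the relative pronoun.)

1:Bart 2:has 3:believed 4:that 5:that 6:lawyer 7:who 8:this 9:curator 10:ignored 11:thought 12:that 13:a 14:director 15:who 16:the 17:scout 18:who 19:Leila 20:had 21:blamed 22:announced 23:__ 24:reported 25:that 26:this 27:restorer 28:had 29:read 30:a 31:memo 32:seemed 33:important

The gap at 23 is the subject of "reported", inside a relative clause.
The relative pronoun is "who" (word 15); it is bound by the head noun immediately before it.
Its filler is the head noun "director", at word 14.

14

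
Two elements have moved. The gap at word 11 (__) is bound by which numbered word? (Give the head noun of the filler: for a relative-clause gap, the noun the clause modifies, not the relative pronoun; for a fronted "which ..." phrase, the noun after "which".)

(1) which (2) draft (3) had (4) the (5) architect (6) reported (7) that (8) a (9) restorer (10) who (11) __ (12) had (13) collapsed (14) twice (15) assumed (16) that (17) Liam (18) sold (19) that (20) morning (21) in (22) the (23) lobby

9

The marked gap is inside the relative clause, the subject of "collapsed".
Its filler is the head noun "restorer" (via "who"), at word 9.
(The other dependency links word 2 to a gap after word 18.)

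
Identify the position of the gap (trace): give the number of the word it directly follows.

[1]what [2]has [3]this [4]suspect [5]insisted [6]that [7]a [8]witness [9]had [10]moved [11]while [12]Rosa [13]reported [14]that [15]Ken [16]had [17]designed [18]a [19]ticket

10

The displaced element is "what" (word 1).
It is linked across 1 clause boundary (that).
It functions as the direct object of "moved", so the gap sits immediately after word 10 ("moved").
Base order: This suspect has insisted that a witness had moved what while Rosa reported that Ken had designed a ticket.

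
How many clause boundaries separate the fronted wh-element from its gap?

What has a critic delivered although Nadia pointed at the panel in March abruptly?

0

"what" originates inside the matrix clause — no clause boundary is crossed.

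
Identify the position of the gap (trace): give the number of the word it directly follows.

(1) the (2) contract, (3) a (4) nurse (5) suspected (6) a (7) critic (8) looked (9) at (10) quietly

The displaced element is "the contract" (word 2).
It is linked across 1 clause boundary (Ø).
It functions as the object of the preposition "at" of "looked", so the gap sits immediately after word 9 ("at").
Base order: A nurse suspected a critic looked at the contract quietly.

9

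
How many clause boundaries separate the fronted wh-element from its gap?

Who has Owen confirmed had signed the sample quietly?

1

"who" is extracted from the subject of "signed".
Boundaries crossed, outermost first: [Ø] — 1 in total.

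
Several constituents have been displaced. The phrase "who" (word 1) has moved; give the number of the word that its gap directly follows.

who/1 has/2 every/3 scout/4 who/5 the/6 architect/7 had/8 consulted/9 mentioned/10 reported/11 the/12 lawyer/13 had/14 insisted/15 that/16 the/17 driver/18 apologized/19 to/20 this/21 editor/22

The displaced element is "who" (word 1).
It is linked across 1 clause boundary (Ø).
It functions as the subject of "reported", so the gap sits immediately after word 10 ("mentioned").
Base order: Every scout who the architect had consulted has mentioned that who reported the lawyer had insisted that the driver apologized to this editor.

10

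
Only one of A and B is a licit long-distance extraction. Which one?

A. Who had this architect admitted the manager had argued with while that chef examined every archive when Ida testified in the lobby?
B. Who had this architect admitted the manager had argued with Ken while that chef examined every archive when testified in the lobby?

In B, the wh-phrase is extracted from inside an adjunct island (introduced by "while"), which blocks movement.
In A, the extraction path crosses only that-complement boundaries, which are transparent.
So A is grammatical.

A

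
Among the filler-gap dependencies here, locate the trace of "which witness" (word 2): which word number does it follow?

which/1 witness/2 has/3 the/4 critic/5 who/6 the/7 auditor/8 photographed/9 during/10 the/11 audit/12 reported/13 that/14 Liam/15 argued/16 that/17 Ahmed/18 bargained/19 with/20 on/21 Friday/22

20

The displaced element is "which witness" (word 2).
It is linked across 2 clause boundaries (that → that).
It functions as the object of the preposition "with" of "bargained", so the gap sits immediately after word 20 ("with").
Base order: The critic who the auditor photographed during the audit has reported that Liam argued that Ahmed bargained with which witness on Friday.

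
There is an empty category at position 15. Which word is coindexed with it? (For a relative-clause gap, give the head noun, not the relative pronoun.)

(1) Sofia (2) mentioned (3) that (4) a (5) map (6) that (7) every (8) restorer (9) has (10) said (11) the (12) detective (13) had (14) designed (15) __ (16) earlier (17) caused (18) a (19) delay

5

The gap at 15 is the object of "designed", inside a relative clause.
The relative pronoun is "that" (word 6); it is bound by the head noun immediately before it.
Its filler is the head noun "map", at word 5.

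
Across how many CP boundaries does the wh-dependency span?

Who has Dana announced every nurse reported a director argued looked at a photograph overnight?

3

"who" is extracted from the subject of "looked".
Boundaries crossed, outermost first: [Ø], [Ø], [Ø] — 3 in total.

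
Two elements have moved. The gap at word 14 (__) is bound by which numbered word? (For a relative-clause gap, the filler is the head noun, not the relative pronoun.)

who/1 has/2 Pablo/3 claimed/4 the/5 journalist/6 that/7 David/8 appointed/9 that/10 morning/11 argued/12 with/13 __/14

The marked gap is the object of the preposition "with" of "argued".
Its filler is the fronted wh-phrase "who", at word 1.
(The other dependency links word 6 to a gap after word 9.)

1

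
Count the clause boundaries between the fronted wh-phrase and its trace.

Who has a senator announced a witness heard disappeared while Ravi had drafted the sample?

2

"who" is extracted from the subject of "disappeared".
Boundaries crossed, outermost first: [Ø], [Ø] — 2 in total.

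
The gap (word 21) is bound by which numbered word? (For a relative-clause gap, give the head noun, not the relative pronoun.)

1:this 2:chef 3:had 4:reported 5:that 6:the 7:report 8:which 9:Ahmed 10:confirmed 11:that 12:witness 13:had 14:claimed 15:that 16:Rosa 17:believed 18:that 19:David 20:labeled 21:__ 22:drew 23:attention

7

The gap at 21 is the object of "labeled", inside a relative clause.
The relative pronoun is "which" (word 8); it is bound by the head noun immediately before it.
Its filler is the head noun "report", at word 7.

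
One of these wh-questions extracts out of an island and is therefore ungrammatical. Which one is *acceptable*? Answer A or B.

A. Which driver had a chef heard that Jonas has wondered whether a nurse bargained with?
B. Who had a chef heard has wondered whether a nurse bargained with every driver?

B

In A, the wh-phrase is extracted from inside a wh-island (introduced by "whether"), which blocks movement.
In B, the extraction path crosses only that-complement boundaries, which are transparent.
So B is grammatical.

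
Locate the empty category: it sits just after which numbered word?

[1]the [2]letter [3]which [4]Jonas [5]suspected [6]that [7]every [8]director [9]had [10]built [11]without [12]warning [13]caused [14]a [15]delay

The displaced element is "the letter" (word 2).
It is linked across 1 clause boundary (that).
It functions as the direct object of "built", so the gap sits immediately after word 10 ("built").
Base order: Jonas suspected that every director had built the letter without warning.

10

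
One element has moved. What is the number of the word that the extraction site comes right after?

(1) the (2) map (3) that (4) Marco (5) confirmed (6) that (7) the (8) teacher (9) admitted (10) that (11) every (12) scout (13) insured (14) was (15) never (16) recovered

13

The displaced element is "the map" (word 2).
It is linked across 2 clause boundaries (that → that).
It functions as the direct object of "insured", so the gap sits immediately after word 13 ("insured").
Base order: Marco confirmed that the teacher admitted that every scout insured the map.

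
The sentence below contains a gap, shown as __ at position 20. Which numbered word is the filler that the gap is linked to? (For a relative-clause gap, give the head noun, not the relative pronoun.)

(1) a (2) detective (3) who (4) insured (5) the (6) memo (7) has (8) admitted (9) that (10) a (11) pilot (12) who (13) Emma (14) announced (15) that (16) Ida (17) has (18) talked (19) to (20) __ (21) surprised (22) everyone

The gap at 20 is the prepositional object of "talked", inside a relative clause.
The relative pronoun is "who" (word 12); it is bound by the head noun immediately before it.
Its filler is the head noun "pilot", at word 11.

11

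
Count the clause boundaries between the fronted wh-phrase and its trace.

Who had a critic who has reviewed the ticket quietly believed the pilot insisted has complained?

2

"who" is extracted from the subject of "complained".
Boundaries crossed, outermost first: [Ø], [Ø] — 2 in total.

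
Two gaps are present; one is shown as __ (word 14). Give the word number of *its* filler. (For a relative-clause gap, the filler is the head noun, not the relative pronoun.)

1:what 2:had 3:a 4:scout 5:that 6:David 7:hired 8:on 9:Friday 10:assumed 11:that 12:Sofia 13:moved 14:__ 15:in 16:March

1

The marked gap is the direct object of "moved".
Its filler is the fronted wh-phrase "what", at word 1.
(The other dependency links word 4 to a gap after word 7.)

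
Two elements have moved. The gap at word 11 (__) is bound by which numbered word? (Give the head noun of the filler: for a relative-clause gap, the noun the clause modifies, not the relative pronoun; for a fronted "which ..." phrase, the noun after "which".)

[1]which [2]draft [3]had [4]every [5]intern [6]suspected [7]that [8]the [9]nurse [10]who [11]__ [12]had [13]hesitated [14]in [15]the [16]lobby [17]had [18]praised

The marked gap is inside the relative clause, the subject of "hesitated".
Its filler is the head noun "nurse" (via "who"), at word 9.
(The other dependency links word 2 to a gap after word 18.)

9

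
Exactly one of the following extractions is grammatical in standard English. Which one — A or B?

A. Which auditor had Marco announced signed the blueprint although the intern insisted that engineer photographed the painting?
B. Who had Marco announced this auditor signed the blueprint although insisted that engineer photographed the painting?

In B, the wh-phrase is extracted from inside an adjunct island (introduced by "although"), which blocks movement.
In A, the extraction path crosses only that-complement boundaries, which are transparent.
So A is grammatical.

A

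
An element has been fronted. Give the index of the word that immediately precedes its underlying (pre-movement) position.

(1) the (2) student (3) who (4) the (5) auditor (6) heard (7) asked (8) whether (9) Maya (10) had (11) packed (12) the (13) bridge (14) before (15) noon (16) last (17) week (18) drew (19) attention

6

The displaced element is "the student" (word 2).
It is linked across 1 clause boundary (Ø).
It functions as the subject of "asked", so the gap sits immediately after word 6 ("heard").
Base order: The auditor heard that the student asked whether Maya had packed the bridge before noon last week.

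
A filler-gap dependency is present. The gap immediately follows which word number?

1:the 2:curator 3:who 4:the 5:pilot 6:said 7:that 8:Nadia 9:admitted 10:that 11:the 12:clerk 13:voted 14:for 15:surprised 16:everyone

The displaced element is "the curator" (word 2).
It is linked across 2 clause boundaries (that → that).
It functions as the object of the preposition "for" of "voted", so the gap sits immediately after word 14 ("for").
Base order: The pilot said that Nadia admitted that the clerk voted for the curator.

14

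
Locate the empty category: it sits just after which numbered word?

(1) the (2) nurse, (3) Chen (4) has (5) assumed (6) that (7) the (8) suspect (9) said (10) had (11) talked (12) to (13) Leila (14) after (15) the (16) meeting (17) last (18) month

The displaced element is "the nurse" (word 2).
It is linked across 2 clause boundaries (that → Ø).
It functions as the subject of "talked", so the gap sits immediately after word 9 ("said").
Base order: Chen has assumed that the suspect said that the nurse had talked to Leila after the meeting last month.

9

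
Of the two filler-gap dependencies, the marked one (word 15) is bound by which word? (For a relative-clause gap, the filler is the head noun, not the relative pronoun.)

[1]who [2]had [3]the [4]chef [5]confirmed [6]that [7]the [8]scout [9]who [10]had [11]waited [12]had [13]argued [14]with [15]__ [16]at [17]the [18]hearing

1

The marked gap is the object of the preposition "with" of "argued".
Its filler is the fronted wh-phrase "who", at word 1.
(The other dependency links word 8 to a gap after word 9.)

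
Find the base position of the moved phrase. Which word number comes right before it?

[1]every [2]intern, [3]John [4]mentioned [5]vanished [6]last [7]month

The displaced element is "every intern" (word 2).
It is linked across 1 clause boundary (Ø).
It functions as the subject of "vanished", so the gap sits immediately after word 4 ("mentioned").
Base order: John mentioned that every intern vanished last month.

4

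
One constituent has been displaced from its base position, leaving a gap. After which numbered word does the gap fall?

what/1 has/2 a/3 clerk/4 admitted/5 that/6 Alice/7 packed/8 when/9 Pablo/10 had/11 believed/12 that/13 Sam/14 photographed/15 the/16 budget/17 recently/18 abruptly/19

The displaced element is "what" (word 1).
It is linked across 1 clause boundary (that).
It functions as the direct object of "packed", so the gap sits immediately after word 8 ("packed").
Base order: A clerk has admitted that Alice packed what when Pablo had believed that Sam photographed the budget recently abruptly.

8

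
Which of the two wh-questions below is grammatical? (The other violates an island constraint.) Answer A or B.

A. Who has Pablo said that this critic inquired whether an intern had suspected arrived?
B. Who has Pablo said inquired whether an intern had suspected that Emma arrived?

In A, the wh-phrase is extracted from inside a wh-island (introduced by "whether"), which blocks movement.
In B, the extraction path crosses only that-complement boundaries, which are transparent.
So B is grammatical.

B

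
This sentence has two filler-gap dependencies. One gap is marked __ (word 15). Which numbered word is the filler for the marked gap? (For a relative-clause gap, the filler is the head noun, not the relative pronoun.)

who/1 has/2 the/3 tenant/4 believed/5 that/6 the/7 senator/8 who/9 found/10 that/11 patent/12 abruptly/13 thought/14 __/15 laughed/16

1

The marked gap is the subject of "laughed".
Its filler is the fronted wh-phrase "who", at word 1.
(The other dependency links word 8 to a gap after word 9.)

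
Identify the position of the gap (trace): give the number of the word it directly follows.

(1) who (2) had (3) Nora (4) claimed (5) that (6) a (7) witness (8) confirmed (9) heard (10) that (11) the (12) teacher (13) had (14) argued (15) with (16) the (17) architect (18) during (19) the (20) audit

8

The displaced element is "who" (word 1).
It is linked across 2 clause boundaries (that → Ø).
It functions as the subject of "heard", so the gap sits immediately after word 8 ("confirmed").
Base order: Nora had claimed that a witness confirmed that who heard that the teacher had argued with the architect during the audit.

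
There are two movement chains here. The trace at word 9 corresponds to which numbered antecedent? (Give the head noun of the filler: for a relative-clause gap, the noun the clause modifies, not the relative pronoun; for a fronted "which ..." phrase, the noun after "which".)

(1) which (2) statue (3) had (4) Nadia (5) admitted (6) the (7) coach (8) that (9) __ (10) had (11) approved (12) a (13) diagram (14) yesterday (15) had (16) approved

The marked gap is inside the relative clause, the subject of "approved".
Its filler is the head noun "coach" (via "that"), at word 7.
(The other dependency links word 2 to a gap after word 16.)

7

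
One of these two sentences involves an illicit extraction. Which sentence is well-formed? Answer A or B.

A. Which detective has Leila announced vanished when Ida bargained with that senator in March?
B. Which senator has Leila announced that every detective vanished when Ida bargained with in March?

In B, the wh-phrase is extracted from inside an adjunct island (introduced by "when"), which blocks movement.
In A, the extraction path crosses only that-complement boundaries, which are transparent.
So A is grammatical.

A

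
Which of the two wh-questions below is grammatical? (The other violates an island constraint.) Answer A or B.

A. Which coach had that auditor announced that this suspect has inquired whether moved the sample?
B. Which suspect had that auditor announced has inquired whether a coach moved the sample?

B

In A, the wh-phrase is extracted from inside a wh-island (introduced by "whether"), which blocks movement.
In B, the extraction path crosses only that-complement boundaries, which are transparent.
So B is grammatical.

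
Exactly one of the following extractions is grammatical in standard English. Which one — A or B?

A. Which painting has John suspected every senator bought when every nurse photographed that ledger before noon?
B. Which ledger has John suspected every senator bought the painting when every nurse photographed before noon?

A

In B, the wh-phrase is extracted from inside an adjunct island (introduced by "when"), which blocks movement.
In A, the extraction path crosses only that-complement boundaries, which are transparent.
So A is grammatical.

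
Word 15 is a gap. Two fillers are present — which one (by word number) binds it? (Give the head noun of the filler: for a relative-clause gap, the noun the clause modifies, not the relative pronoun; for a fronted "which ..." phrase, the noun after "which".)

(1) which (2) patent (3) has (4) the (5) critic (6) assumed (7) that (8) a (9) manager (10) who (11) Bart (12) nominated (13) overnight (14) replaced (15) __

2

The marked gap is the direct object of "replaced".
Its filler is the fronted wh-phrase "which patent", at word 2.
(The other dependency links word 9 to a gap after word 12.)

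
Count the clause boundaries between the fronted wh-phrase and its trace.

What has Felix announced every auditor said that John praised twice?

2

"what" is extracted from the object of "praised".
Boundaries crossed, outermost first: [Ø], [that] — 2 in total.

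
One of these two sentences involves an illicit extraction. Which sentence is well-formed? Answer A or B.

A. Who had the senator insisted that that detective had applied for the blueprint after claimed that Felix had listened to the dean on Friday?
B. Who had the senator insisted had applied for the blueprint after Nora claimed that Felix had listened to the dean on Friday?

B

In A, the wh-phrase is extracted from inside an adjunct island (introduced by "after"), which blocks movement.
In B, the extraction path crosses only that-complement boundaries, which are transparent.
So B is grammatical.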